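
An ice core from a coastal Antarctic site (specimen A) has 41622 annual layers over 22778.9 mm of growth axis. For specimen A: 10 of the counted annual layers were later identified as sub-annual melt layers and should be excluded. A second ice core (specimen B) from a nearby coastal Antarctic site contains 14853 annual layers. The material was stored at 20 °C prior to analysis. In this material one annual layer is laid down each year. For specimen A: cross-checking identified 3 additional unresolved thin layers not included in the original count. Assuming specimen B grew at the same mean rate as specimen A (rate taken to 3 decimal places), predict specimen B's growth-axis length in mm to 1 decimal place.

8124.6 mm

Specimen A: adjusted count: 41622 − 10 + 3 = 41615 annual layers.
A: Extension rate ≈ 22778.9 / 41615 = 0.547 mm per year.
B's length ≈ 0.547 × 14853 = 8124.6 mm.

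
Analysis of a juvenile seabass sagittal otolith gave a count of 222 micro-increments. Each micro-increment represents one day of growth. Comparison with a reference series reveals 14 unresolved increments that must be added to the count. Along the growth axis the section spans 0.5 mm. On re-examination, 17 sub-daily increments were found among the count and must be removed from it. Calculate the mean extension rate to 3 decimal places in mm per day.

0.002 mm per day

True micro-increment count = 222 − 17 + 14 = 219.
Mean rate = 0.5 mm / 219 days ≈ 0.002 mm per day.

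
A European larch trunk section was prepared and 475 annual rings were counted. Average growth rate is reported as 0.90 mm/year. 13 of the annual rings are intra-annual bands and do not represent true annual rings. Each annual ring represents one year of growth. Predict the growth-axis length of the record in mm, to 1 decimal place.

415.8 mm

Correcting the raw count gives 475 − 13 = 462 true annual rings.
Predicted length = 0.90 mm/year × 462 years = 415.8 mm.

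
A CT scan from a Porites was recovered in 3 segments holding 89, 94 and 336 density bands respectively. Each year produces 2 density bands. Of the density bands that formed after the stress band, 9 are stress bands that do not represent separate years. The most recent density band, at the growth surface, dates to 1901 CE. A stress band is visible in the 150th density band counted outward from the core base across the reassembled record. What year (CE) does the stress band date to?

1721 CE

Total density bands = 89 + 94 + 336 = 519.
The stress band sits at density band 150 from the core base, so 519 − 150 = 369 density bands formed after it.
Removing the 9 false density bands leaves 369 − 9 = 360 true density bands beyond the stress band.
With 2 density bands per year, 360 / 2 = 180 years.
Counting back 180 years from 1901 CE places the stress band in 1901 − 180 = 1721 CE.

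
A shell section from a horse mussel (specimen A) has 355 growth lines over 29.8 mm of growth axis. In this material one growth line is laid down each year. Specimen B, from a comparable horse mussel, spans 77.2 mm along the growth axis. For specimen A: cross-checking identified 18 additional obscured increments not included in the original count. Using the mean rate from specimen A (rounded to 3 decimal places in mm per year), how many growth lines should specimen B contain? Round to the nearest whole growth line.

965 growth lines

Specimen A: after corrections the count is 355 + 18 = 373 growth lines.
A: Mean rate = 29.8 mm / 373 years ≈ 0.080 mm/year.
Specimen B: 77.2 mm / 0.080 mm per year = 965.00 years ≈ 965 growth lines.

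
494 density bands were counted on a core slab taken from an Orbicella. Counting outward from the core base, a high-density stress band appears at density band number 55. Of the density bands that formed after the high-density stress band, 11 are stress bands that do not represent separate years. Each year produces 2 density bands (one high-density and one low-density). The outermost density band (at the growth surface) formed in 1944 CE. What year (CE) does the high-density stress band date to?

The high-density stress band sits at density band 55 from the core base, so 494 − 55 = 439 density bands formed after it.
439 − 11 false = 428 true density bands after the high-density stress band.
428 density bands at 2 per year is 428 / 2 = 214 years.
Counting back 214 years from 1944 CE places the high-density stress band in 1944 − 214 = 1730 CE.

1730 CE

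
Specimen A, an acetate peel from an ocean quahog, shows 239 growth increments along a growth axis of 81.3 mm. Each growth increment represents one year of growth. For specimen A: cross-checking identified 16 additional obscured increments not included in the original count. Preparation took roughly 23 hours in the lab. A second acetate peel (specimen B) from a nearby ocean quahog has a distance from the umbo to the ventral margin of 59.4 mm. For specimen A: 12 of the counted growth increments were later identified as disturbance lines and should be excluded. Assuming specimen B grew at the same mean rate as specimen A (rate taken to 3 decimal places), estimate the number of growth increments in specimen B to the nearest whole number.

Specimen A: correcting the raw count gives 239 − 12 + 16 = 243 true growth increments.
A: Extension rate ≈ 81.3 / 243 = 0.335 mm per year.
For B, 59.4 / 0.335 = 177.31 years ≈ 177 growth increments.

177 growth increments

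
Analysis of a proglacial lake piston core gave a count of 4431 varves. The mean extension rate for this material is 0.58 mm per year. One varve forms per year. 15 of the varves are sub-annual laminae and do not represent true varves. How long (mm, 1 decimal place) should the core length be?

True varve count = 4431 − 15 = 4416.
Predicted length = 0.58 mm/year × 4416 years = 2561.3 mm.

2561.3 mm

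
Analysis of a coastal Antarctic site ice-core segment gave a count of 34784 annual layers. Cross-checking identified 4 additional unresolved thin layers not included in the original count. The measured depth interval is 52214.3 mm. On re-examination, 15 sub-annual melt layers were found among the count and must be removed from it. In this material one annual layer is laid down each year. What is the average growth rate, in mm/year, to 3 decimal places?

1.502 mm/year

True annual layer count = 34784 − 15 + 4 = 34773.
Extension rate ≈ 52214.3 / 34773 = 1.502 mm/year.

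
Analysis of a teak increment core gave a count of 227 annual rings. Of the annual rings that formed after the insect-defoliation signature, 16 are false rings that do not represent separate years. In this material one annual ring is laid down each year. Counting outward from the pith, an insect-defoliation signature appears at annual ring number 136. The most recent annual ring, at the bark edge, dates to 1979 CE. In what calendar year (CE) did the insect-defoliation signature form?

1904 CE

227 − 136 = 91 annual rings lie beyond the insect-defoliation signature toward the bark edge.
Removing the 16 false annual rings leaves 91 − 16 = 75 true annual rings beyond the insect-defoliation signature.
Counting back 75 years from 1979 CE places the insect-defoliation signature in 1979 − 75 = 1904 CE.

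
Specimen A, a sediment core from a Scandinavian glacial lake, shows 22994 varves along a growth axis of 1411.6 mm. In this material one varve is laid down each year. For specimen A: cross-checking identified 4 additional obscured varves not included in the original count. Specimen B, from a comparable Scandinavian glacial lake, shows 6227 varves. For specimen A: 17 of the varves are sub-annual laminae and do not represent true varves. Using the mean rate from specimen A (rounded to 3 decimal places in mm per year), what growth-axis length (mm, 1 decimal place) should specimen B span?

Specimen A: correcting the raw count gives 22994 − 17 + 4 = 22981 true varves.
A: Extension rate ≈ 1411.6 / 22981 = 0.061 mm per year.
B's length ≈ 0.061 × 6227 = 379.8 mm.

379.8 mm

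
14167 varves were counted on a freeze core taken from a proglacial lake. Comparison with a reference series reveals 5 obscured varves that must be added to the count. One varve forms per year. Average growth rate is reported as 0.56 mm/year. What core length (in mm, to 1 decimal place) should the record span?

7936.3 mm

Adjusted count: 14167 + 5 = 14172 varves.
14172 years at 0.56 mm/year gives 0.56 × 14172 = 7936.3 mm.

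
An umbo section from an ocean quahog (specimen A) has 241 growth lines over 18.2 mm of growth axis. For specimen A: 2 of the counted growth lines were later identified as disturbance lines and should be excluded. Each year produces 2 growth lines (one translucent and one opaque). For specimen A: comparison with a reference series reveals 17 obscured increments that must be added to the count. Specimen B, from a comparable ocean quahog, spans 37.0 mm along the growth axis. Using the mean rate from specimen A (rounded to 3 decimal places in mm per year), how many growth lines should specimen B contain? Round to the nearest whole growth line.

521 growth lines

Specimen A: adjusted count: 241 − 2 + 17 = 256 growth lines.
Specimen A: dividing by 2 growth lines per year: 256 / 2 = 128 years.
A: Mean rate = 18.2 mm / 128 years ≈ 0.142 mm/yr.
B spans 37.0 / 0.142 = 260.56 years; at 2 growth lines per year that is 260.56 × 2 ≈ 521 growth lines.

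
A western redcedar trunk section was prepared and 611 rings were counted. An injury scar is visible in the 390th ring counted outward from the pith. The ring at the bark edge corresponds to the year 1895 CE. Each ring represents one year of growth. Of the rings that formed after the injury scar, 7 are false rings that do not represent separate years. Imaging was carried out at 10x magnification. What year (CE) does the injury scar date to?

1681 CE

The injury scar sits at ring 390 from the pith, so 611 − 390 = 221 rings formed after it.
Removing the 7 false rings leaves 221 − 7 = 214 true rings beyond the injury scar.
The ring at the bark edge is 1895 CE, so the injury scar dates to 1895 − 214 = 1681 CE.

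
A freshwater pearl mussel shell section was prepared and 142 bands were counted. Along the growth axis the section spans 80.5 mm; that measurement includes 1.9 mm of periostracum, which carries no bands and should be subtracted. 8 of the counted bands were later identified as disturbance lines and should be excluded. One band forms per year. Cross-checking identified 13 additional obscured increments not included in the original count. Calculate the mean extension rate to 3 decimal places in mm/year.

0.535 mm/year

Correcting the raw count gives 142 − 8 + 13 = 147 true bands.
The growth record spans 80.5 − 1.9 = 78.6 mm.
Mean rate = 78.6 mm / 147 years ≈ 0.535 mm/year.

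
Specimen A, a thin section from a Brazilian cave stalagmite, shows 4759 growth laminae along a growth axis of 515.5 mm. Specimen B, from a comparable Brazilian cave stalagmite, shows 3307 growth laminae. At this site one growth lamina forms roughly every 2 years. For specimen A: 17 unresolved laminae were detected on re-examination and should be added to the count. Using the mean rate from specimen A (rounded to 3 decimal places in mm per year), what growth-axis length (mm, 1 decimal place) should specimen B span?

Specimen A: after corrections the count is 4759 + 17 = 4776 growth laminae.
Specimen A: multiplying by 2 years per growth lamina: 4776 × 2 = 9552 years.
A: Mean rate = 515.5 mm / 9552 years ≈ 0.054 mm per year.
Specimen B: multiplying by 2 years per growth lamina: 3307 × 2 = 6614 years. B's length ≈ 0.054 × 6614 = 357.2 mm.

357.2 mm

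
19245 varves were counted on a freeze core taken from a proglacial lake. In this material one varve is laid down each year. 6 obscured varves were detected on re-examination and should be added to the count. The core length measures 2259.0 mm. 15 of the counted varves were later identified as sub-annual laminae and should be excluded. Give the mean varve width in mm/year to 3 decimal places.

0.117 mm/year

After corrections the count is 19245 − 15 + 6 = 19236 varves.
Extension rate ≈ 2259.0 / 19236 = 0.117 mm/year.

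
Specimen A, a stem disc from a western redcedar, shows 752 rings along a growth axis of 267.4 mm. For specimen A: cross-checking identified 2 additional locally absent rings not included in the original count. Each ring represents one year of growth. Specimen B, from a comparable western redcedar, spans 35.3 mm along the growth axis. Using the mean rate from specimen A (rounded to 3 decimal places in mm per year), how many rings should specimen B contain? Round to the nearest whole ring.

Specimen A: true ring count = 752 + 2 = 754.
A: Mean rate = 267.4 mm / 754 years ≈ 0.355 mm/yr.
Specimen B: 35.3 mm / 0.355 mm per year = 99.44 years ≈ 99 rings.

99 rings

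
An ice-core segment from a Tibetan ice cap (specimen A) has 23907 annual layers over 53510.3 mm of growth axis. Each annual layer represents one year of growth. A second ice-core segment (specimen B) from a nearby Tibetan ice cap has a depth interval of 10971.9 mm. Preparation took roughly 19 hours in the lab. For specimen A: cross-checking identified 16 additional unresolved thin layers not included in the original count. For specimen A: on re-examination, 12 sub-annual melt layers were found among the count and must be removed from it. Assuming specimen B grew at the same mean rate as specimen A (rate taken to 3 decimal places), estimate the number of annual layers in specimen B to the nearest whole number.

Specimen A: adjusted count: 23907 − 12 + 16 = 23911 annual layers.
A: Mean rate = 53510.3 mm / 23911 years ≈ 2.238 mm per year.
Specimen B: 10971.9 mm / 2.238 mm per year = 4902.55 years ≈ 4903 annual layers.

4903 annual layers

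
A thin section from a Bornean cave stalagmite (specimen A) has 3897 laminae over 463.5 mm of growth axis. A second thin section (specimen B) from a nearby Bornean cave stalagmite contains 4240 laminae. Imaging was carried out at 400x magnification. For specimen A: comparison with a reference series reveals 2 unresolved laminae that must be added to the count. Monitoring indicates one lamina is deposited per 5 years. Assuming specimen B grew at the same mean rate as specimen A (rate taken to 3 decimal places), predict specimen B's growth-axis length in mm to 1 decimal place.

Specimen A: true lamina count = 3897 + 2 = 3899.
Specimen A: 3899 laminae at 5 years each span 3899 × 5 = 19495 years.
A: 463.5 mm over 19495 years gives 463.5 / 19495 ≈ 0.024 mm per year.
Specimen B: multiplying by 5 years per lamina: 4240 × 5 = 21200 years. B's length ≈ 0.024 × 21200 = 508.8 mm.

508.8 mm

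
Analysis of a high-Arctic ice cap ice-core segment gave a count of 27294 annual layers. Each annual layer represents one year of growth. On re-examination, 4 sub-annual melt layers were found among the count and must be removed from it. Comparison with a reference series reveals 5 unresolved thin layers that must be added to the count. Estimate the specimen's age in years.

After corrections the count is 27294 − 4 + 5 = 27295 annual layers.
At one annual layer per year, that is 27295 years.

27295 yr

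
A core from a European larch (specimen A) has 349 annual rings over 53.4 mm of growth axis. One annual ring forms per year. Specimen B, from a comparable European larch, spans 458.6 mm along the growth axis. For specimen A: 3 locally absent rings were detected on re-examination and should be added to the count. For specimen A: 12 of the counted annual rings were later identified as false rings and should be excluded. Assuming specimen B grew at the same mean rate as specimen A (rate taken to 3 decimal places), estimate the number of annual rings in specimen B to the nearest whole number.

Specimen A: after corrections the count is 349 − 12 + 3 = 340 annual rings.
A: Extension rate ≈ 53.4 / 340 = 0.157 mm/year.
For B, 458.6 / 0.157 = 2921.02 years ≈ 2921 annual rings.

2921 annual rings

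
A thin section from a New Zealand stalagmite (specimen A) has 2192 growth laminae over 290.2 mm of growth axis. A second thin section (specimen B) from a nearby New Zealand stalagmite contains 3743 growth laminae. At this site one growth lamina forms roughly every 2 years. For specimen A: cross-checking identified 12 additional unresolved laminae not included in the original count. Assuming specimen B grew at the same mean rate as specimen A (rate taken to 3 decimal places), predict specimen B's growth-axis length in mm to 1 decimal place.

494.1 mm

Specimen A: after corrections the count is 2192 + 12 = 2204 growth laminae.
Specimen A: multiplying by 2 years per growth lamina: 2204 × 2 = 4408 years.
A: 290.2 mm over 4408 years gives 290.2 / 4408 ≈ 0.066 mm/yr.
Specimen B: multiplying by 2 years per growth lamina: 3743 × 2 = 7486 years. Length of B = 0.066 × 7486 = 494.1 mm.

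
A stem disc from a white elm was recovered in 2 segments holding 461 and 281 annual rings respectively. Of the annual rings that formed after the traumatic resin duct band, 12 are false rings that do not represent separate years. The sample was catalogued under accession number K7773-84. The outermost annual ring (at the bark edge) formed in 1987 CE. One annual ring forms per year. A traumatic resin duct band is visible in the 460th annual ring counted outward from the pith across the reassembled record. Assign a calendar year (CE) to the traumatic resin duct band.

Total annual rings = 461 + 281 = 742.
742 − 460 = 282 annual rings lie beyond the traumatic resin duct band toward the bark edge.
Removing the 12 false annual rings leaves 282 − 12 = 270 true annual rings beyond the traumatic resin duct band.
The annual ring at the bark edge is 1987 CE, so the traumatic resin duct band dates to 1987 − 270 = 1717 CE.

1717 CE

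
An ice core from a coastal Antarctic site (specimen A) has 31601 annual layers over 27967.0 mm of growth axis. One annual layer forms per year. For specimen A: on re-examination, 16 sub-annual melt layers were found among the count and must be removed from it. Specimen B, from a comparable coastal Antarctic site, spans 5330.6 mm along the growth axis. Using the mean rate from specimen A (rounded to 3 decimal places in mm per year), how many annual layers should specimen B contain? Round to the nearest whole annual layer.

Specimen A: true annual layer count = 31601 − 16 = 31585.
A: Mean rate = 27967.0 mm / 31585 years ≈ 0.885 mm/yr.
B spans 5330.6 / 0.885 = 6023.28 years ≈ 6023 annual layers.

6023 annual layers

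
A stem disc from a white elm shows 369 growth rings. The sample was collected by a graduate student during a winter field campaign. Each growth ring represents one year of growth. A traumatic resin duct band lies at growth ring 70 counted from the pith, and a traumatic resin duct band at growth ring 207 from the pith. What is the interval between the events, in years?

207 − 70 = 137 growth rings lie between the two events.
One growth ring per year makes the interval 137 years.

137 years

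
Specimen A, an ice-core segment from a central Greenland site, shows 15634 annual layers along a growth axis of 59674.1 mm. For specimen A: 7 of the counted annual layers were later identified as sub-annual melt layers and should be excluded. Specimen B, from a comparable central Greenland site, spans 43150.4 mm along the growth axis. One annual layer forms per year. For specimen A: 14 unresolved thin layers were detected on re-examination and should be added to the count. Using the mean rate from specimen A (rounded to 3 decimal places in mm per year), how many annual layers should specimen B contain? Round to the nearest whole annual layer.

11311 annual layers

Specimen A: after corrections the count is 15634 − 7 + 14 = 15641 annual layers.
A: Mean rate = 59674.1 mm / 15641 years ≈ 3.815 mm/yr.
Specimen B: 43150.4 mm / 3.815 mm per year = 11310.72 years ≈ 11311 annual layers.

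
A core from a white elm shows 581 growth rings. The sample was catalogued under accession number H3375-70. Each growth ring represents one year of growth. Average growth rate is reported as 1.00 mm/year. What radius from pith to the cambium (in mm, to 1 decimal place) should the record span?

581.0 mm

581 years of growth are recorded.
Predicted length = 1.00 mm/year × 581 years = 581.0 mm.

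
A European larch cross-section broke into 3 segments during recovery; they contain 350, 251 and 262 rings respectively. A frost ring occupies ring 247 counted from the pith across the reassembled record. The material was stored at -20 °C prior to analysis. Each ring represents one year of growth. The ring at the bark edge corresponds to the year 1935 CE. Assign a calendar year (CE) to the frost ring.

Total rings = 350 + 251 + 262 = 863.
Between ring 247 and the bark edge there are 863 − 247 = 616 rings.
The ring at the bark edge is 1935 CE, so the frost ring dates to 1935 − 616 = 1319 CE.

1319 CE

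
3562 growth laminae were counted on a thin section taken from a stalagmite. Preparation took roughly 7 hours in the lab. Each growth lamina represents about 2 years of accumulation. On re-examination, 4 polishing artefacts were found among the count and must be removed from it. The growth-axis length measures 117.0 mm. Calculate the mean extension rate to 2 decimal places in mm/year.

0.02 mm/year

After corrections the count is 3562 − 4 = 3558 growth laminae.
At 2 years per growth lamina, 3558 × 2 = 7116 years.
Extension rate ≈ 117.0 / 7116 = 0.02 mm/year.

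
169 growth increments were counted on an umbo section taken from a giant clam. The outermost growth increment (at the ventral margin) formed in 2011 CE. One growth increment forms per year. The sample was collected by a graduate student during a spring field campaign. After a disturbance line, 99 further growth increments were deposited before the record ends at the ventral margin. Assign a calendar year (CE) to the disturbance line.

1912 CE

99 growth increments formed after the disturbance line.
2011 − 99 = 1912 CE.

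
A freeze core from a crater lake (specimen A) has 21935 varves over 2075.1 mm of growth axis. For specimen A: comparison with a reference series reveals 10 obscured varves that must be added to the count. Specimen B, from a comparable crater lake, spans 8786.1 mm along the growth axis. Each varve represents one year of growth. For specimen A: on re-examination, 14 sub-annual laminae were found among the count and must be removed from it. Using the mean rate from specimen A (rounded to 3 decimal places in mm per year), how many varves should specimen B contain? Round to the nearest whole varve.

Specimen A: adjusted count: 21935 − 14 + 10 = 21931 varves.
A: Mean rate = 2075.1 mm / 21931 years ≈ 0.095 mm/year.
Specimen B: 8786.1 mm / 0.095 mm per year = 92485.26 years ≈ 92485 varves.

92485 varves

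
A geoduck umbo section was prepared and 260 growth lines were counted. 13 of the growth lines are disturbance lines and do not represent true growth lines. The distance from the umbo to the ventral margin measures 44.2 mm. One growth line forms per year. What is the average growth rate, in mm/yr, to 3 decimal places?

Adjusted count: 260 − 13 = 247 growth lines.
Mean rate = 44.2 mm / 247 years ≈ 0.179 mm/yr.

0.179 mm/yr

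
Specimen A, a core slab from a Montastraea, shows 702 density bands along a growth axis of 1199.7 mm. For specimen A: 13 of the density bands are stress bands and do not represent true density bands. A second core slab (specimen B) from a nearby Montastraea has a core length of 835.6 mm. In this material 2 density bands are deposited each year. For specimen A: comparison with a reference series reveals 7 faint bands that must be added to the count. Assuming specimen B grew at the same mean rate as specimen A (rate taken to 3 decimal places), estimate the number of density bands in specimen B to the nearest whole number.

Specimen A: after corrections the count is 702 − 13 + 7 = 696 density bands.
Specimen A: 696 density bands at 2 per year is 696 / 2 = 348 years.
A: Mean rate = 1199.7 mm / 348 years ≈ 3.447 mm/yr.
B spans 835.6 / 3.447 = 242.41 years; at 2 density bands per year that is 242.41 × 2 ≈ 485 density bands.

485 density bands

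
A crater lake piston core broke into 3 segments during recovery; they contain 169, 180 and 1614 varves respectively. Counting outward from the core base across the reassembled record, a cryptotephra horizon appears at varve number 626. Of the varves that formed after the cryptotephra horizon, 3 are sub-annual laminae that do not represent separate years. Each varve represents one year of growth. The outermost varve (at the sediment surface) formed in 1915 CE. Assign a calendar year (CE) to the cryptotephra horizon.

581 CE

Total varves = 169 + 180 + 1614 = 1963.
The cryptotephra horizon sits at varve 626 from the core base, so 1963 − 626 = 1337 varves formed after it.
Excluding 3 false varves: 1337 − 3 = 1334.
Counting back 1334 years from 1915 CE places the cryptotephra horizon in 1915 − 1334 = 581 CE.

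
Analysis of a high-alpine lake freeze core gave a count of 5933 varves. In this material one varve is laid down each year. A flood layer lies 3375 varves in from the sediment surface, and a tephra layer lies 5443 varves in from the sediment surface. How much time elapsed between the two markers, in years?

2068 years

5443 − 3375 = 2068 varves lie between the two events.
At one varve per year, 2068 years elapsed between them.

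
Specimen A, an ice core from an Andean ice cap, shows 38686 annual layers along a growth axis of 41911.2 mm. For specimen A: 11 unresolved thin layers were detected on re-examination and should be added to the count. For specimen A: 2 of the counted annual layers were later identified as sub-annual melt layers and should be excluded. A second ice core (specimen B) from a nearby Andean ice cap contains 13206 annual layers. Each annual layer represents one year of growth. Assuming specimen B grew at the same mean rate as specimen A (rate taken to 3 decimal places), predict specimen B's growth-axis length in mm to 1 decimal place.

Specimen A: true annual layer count = 38686 − 2 + 11 = 38695.
A: Extension rate ≈ 41911.2 / 38695 = 1.083 mm/yr.
Length of B = 1.083 × 13206 = 14302.1 mm.

14302.1 mm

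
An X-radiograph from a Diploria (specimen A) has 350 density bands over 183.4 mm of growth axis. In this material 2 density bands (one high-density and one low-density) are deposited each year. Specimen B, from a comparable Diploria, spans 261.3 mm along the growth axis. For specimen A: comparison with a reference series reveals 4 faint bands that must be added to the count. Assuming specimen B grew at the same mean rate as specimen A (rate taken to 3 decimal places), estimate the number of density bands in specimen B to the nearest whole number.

Specimen A: true density band count = 350 + 4 = 354.
Specimen A: dividing by 2 density bands per year: 354 / 2 = 177 years.
A: Extension rate ≈ 183.4 / 177 = 1.036 mm per year.
B spans 261.3 / 1.036 = 252.22 years; at 2 density bands per year that is 252.22 × 2 ≈ 504 density bands.

504 density bands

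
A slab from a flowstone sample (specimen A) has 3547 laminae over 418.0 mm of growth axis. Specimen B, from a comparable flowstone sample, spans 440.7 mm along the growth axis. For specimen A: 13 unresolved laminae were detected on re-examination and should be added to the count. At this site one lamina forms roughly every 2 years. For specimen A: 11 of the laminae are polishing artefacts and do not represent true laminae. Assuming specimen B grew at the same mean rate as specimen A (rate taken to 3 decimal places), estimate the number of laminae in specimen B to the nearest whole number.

3735 laminae

Specimen A: true lamina count = 3547 − 11 + 13 = 3549.
Specimen A: at 2 years per lamina, 3549 × 2 = 7098 years.
A: Extension rate ≈ 418.0 / 7098 = 0.059 mm per year.
Specimen B: 440.7 mm / 0.059 mm per year = 7469.49 years; at 2 years per lamina that is 7469.49 / 2 ≈ 3735 laminae.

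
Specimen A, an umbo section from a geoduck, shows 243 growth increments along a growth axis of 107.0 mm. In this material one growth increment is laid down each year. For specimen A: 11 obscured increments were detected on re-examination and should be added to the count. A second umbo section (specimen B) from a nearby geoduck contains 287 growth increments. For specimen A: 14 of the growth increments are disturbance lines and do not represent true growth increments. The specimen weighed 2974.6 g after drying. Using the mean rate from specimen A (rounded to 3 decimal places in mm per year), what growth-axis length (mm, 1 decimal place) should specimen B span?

Specimen A: correcting the raw count gives 243 − 14 + 11 = 240 true growth increments.
A: Mean rate = 107.0 mm / 240 years ≈ 0.446 mm per year.
For B, 0.446 mm/year × 287 years = 128.0 mm.

128.0 mm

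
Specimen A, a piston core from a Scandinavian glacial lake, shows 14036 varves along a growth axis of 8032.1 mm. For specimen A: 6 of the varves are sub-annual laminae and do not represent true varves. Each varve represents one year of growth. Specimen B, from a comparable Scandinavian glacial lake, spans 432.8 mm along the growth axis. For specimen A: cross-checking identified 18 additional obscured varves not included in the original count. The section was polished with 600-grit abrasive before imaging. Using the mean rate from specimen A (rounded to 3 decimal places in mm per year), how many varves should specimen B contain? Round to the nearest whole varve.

Specimen A: adjusted count: 14036 − 6 + 18 = 14048 varves.
A: Extension rate ≈ 8032.1 / 14048 = 0.572 mm per year.
Specimen B: 432.8 mm / 0.572 mm per year = 756.64 years ≈ 757 varves.

757 varves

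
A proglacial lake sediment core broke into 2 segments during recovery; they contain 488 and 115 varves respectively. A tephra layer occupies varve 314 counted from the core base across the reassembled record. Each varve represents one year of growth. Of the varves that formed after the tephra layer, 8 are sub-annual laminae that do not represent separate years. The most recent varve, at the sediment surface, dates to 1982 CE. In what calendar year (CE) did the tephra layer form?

Total varves = 488 + 115 = 603.
603 − 314 = 289 varves lie beyond the tephra layer toward the sediment surface.
289 − 8 false = 281 true varves after the tephra layer.
The varve at the sediment surface is 1982 CE, so the tephra layer dates to 1982 − 281 = 1701 CE.

1701 CE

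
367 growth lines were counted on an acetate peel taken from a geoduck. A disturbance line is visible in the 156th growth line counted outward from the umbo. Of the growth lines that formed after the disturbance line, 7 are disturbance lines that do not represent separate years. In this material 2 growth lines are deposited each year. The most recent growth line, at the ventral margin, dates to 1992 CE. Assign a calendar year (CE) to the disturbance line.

1890 CE

Between growth line 156 and the ventral margin there are 367 − 156 = 211 growth lines.
Excluding 7 false growth lines: 211 − 7 = 204.
With 2 growth lines per year, 204 / 2 = 102 years.
1992 − 102 = 1890 CE.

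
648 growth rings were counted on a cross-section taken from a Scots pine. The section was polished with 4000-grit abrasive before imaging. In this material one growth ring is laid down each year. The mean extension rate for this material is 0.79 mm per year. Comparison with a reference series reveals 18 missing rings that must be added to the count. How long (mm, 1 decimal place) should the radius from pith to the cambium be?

After corrections the count is 648 + 18 = 666 growth rings.
666 years at 0.79 mm/year gives 0.79 × 666 = 526.1 mm.

526.1 mm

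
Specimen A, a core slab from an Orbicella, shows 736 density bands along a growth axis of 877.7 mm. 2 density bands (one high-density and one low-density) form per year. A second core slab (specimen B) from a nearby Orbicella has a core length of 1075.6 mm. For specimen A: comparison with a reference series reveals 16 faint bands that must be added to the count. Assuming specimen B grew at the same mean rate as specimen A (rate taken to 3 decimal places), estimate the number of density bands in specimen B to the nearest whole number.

922 density bands

Specimen A: correcting the raw count gives 736 + 16 = 752 true density bands.
Specimen A: with 2 density bands per year, 752 / 2 = 376 years.
A: Mean rate = 877.7 mm / 376 years ≈ 2.334 mm per year.
B spans 1075.6 / 2.334 = 460.84 years; at 2 density bands per year that is 460.84 × 2 ≈ 922 density bands.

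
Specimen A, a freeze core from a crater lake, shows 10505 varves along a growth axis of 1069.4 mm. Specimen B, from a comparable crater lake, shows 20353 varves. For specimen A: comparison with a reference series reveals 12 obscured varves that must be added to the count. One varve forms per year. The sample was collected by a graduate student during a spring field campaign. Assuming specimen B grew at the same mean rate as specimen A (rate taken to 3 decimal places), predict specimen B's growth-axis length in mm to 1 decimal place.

Specimen A: true varve count = 10505 + 12 = 10517.
A: 1069.4 mm over 10517 years gives 1069.4 / 10517 ≈ 0.102 mm per year.
For B, 0.102 mm/year × 20353 years = 2076.0 mm.

2076.0 mm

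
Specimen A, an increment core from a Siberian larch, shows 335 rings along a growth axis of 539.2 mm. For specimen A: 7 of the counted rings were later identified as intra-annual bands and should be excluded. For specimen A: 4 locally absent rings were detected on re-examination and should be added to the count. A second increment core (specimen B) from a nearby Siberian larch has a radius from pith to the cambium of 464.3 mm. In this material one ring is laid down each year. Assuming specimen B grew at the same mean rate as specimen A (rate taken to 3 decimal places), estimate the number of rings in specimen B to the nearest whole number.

Specimen A: correcting the raw count gives 335 − 7 + 4 = 332 true rings.
A: Mean rate = 539.2 mm / 332 years ≈ 1.624 mm per year.
B spans 464.3 / 1.624 = 285.90 years ≈ 286 rings.

286 rings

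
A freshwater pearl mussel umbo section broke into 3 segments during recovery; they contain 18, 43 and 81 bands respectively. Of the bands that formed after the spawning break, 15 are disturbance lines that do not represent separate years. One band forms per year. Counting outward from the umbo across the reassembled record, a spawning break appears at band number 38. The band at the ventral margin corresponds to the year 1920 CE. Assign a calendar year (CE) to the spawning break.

1831 CE

Total bands = 18 + 43 + 81 = 142.
Between band 38 and the ventral margin there are 142 − 38 = 104 bands.
Removing the 15 false bands leaves 104 − 15 = 89 true bands beyond the spawning break.
1920 − 89 = 1831 CE.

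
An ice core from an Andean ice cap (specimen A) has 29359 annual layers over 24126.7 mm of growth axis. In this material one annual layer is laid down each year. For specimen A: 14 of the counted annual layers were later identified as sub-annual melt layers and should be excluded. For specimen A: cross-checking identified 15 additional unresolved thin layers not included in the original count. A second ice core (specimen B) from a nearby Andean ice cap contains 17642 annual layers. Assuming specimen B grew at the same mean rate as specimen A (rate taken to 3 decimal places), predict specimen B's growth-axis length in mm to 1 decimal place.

Specimen A: after corrections the count is 29359 − 14 + 15 = 29360 annual layers.
A: 24126.7 mm over 29360 years gives 24126.7 / 29360 ≈ 0.822 mm per year.
B's length ≈ 0.822 × 17642 = 14501.7 mm.

14501.7 mm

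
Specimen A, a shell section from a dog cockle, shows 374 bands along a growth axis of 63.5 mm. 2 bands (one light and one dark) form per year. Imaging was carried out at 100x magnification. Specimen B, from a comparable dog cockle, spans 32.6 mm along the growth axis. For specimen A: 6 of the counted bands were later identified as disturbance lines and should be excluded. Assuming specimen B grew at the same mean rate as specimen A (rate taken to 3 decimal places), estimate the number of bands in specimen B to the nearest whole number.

Specimen A: correcting the raw count gives 374 − 6 = 368 true bands.
Specimen A: dividing by 2 bands per year: 368 / 2 = 184 years.
A: Extension rate ≈ 63.5 / 184 = 0.345 mm/yr.
B spans 32.6 / 0.345 = 94.49 years; at 2 bands per year that is 94.49 × 2 ≈ 189 bands.

189 bands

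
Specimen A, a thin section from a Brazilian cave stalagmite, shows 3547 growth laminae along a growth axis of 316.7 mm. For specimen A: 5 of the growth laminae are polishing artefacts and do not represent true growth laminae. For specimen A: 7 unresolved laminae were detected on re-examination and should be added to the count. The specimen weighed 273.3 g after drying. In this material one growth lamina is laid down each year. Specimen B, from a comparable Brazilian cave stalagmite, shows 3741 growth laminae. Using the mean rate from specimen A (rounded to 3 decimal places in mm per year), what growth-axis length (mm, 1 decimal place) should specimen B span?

332.9 mm

Specimen A: true growth lamina count = 3547 − 5 + 7 = 3549.
A: 316.7 mm over 3549 years gives 316.7 / 3549 ≈ 0.089 mm per year.
B's length ≈ 0.089 × 3741 = 332.9 mm.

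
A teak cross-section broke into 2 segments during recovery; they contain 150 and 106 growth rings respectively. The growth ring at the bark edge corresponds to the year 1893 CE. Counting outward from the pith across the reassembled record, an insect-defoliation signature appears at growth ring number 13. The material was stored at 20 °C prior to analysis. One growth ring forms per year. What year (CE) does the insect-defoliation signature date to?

1650 CE

Total growth rings = 150 + 106 = 256.
Between growth ring 13 and the bark edge there are 256 − 13 = 243 growth rings.
1893 − 243 = 1650 CE.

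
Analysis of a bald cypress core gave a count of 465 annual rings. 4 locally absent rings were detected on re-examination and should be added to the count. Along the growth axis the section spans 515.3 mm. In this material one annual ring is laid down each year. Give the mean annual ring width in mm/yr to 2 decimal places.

True annual ring count = 465 + 4 = 469.
515.3 mm over 469 years gives 515.3 / 469 ≈ 1.10 mm/yr.

1.10 mm/yr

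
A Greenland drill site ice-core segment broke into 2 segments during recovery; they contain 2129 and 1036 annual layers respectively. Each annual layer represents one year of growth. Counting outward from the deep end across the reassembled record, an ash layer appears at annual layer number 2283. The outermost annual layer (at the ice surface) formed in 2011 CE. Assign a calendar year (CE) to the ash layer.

Total annual layers = 2129 + 1036 = 3165.
The ash layer sits at annual layer 2283 from the deep end, so 3165 − 2283 = 882 annual layers formed after it.
Counting back 882 years from 2011 CE places the ash layer in 2011 − 882 = 1129 CE.

1129 CE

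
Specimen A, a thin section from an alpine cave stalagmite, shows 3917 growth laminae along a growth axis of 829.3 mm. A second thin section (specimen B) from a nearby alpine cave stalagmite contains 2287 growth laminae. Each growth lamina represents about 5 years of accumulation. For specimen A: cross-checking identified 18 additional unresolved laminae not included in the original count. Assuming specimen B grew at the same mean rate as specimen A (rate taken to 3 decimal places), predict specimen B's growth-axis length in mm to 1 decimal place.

480.3 mm

Specimen A: true growth lamina count = 3917 + 18 = 3935.
Specimen A: 3935 growth laminae at 5 years each span 3935 × 5 = 19675 years.
A: Extension rate ≈ 829.3 / 19675 = 0.042 mm per year.
Specimen B: 2287 growth laminae at 5 years each span 2287 × 5 = 11435 years. B's length ≈ 0.042 × 11435 = 480.3 mm.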